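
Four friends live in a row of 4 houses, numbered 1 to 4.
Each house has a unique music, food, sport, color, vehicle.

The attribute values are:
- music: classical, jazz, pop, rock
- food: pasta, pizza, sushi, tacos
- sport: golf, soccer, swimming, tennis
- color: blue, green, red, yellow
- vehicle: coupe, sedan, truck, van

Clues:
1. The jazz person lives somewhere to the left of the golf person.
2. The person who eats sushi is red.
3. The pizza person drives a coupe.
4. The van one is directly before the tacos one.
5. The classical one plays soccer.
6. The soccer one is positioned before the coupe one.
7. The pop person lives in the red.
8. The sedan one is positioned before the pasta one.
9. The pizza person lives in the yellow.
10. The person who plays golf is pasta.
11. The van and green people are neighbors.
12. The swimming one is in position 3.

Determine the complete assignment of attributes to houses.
Solution:

House | Music | Food | Sport | Color | Vehicle
----------------------------------------------
  1   | pop | sushi | tennis | red | van
  2   | classical | tacos | soccer | green | sedan
  3   | jazz | pizza | swimming | yellow | coupe
  4   | rock | pasta | golf | blue | truck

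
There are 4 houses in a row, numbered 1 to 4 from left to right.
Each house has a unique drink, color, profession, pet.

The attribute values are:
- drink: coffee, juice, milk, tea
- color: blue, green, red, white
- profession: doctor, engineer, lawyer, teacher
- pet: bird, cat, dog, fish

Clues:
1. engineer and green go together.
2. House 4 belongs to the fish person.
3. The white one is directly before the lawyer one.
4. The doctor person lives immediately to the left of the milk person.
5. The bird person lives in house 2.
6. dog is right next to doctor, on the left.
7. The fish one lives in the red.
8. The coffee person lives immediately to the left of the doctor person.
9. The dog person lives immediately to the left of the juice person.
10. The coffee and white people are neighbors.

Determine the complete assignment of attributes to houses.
Solution:

House | Drink | Color | Profession | Pet
----------------------------------------
  1   | coffee | green | engineer | dog
  2   | juice | white | doctor | bird
  3   | milk | blue | lawyer | cat
  4   | tea | red | teacher | fish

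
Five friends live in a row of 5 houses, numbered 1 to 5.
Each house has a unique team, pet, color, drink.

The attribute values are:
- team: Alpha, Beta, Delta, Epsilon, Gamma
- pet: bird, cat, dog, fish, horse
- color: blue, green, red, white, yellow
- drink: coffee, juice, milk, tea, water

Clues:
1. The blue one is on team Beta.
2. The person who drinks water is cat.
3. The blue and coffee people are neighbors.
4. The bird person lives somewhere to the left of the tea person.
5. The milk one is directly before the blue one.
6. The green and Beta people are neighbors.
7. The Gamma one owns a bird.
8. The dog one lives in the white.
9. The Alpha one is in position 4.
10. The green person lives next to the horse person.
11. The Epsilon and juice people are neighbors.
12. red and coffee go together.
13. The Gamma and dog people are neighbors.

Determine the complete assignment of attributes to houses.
Solution:

House | Team | Pet | Color | Drink
----------------------------------
  1   | Epsilon | fish | green | milk
  2   | Beta | horse | blue | juice
  3   | Gamma | bird | red | coffee
  4   | Alpha | dog | white | tea
  5   | Delta | cat | yellow | water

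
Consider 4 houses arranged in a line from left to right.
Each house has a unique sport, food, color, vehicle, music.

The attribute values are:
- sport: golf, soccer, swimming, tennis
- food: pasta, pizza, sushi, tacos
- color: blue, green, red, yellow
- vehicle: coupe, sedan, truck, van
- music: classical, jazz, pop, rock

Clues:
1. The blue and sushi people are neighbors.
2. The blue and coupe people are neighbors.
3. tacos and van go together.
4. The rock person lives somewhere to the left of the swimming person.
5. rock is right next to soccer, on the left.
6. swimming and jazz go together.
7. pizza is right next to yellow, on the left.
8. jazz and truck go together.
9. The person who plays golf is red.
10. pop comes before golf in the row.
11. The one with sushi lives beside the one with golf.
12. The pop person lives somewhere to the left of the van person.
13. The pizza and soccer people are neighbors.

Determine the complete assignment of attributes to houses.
Solution:

House | Sport | Food | Color | Vehicle | Music
----------------------------------------------
  1   | tennis | pizza | blue | sedan | rock
  2   | soccer | sushi | yellow | coupe | pop
  3   | golf | tacos | red | van | classical
  4   | swimming | pasta | green | truck | jazz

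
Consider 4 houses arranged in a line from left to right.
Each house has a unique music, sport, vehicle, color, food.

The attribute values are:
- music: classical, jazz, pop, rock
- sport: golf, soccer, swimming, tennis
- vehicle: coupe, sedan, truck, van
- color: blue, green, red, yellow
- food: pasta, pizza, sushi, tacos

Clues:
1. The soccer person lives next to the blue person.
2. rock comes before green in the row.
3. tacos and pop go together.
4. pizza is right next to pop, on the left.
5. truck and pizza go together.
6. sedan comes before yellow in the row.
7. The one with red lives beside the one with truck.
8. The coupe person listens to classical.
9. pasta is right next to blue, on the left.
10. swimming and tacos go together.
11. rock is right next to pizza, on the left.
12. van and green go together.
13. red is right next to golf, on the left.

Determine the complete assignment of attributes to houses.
Solution:

House | Music | Sport | Vehicle | Color | Food
----------------------------------------------
  1   | rock | soccer | sedan | red | pasta
  2   | jazz | golf | truck | blue | pizza
  3   | pop | swimming | van | green | tacos
  4   | classical | tennis | coupe | yellow | sushi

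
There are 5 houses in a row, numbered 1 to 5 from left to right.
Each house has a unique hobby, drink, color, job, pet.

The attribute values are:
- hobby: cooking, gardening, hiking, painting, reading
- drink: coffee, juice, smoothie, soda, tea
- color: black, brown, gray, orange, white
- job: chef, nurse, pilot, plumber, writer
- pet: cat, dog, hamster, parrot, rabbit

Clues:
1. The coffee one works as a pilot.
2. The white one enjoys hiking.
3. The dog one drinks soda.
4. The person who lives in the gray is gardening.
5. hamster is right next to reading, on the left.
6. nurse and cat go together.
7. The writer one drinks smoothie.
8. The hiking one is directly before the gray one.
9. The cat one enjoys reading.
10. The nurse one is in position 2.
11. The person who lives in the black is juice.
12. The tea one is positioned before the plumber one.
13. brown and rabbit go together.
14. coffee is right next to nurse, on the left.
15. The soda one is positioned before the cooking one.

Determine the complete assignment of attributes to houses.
Solution:

House | Hobby | Drink | Color | Job | Pet
-----------------------------------------
  1   | painting | coffee | orange | pilot | hamster
  2   | reading | juice | black | nurse | cat
  3   | hiking | tea | white | chef | parrot
  4   | gardening | soda | gray | plumber | dog
  5   | cooking | smoothie | brown | writer | rabbit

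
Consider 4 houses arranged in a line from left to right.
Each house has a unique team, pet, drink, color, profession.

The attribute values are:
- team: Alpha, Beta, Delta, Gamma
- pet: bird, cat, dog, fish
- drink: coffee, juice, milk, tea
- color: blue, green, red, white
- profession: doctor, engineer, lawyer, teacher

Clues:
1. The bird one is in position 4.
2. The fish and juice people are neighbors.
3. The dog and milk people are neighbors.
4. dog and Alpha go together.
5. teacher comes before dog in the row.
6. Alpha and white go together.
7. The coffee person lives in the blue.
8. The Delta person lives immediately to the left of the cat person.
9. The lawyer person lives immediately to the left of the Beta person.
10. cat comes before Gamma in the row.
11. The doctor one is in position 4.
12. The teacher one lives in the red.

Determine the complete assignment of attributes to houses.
Solution:

House | Team | Pet | Drink | Color | Profession
-----------------------------------------------
  1   | Delta | fish | coffee | blue | lawyer
  2   | Beta | cat | juice | red | teacher
  3   | Alpha | dog | tea | white | engineer
  4   | Gamma | bird | milk | green | doctor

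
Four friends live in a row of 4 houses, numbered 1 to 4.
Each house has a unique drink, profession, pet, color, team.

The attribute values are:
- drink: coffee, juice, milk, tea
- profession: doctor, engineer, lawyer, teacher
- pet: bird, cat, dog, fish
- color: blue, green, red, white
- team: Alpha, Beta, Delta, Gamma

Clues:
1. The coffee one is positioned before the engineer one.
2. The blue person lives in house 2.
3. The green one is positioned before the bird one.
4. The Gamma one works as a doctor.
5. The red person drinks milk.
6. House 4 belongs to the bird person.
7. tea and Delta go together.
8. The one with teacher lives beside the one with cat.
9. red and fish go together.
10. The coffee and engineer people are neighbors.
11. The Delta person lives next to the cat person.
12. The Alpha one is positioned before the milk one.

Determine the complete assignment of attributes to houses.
Solution:

House | Drink | Profession | Pet | Color | Team
-----------------------------------------------
  1   | tea | teacher | dog | green | Delta
  2   | coffee | lawyer | cat | blue | Alpha
  3   | milk | engineer | fish | red | Beta
  4   | juice | doctor | bird | white | Gamma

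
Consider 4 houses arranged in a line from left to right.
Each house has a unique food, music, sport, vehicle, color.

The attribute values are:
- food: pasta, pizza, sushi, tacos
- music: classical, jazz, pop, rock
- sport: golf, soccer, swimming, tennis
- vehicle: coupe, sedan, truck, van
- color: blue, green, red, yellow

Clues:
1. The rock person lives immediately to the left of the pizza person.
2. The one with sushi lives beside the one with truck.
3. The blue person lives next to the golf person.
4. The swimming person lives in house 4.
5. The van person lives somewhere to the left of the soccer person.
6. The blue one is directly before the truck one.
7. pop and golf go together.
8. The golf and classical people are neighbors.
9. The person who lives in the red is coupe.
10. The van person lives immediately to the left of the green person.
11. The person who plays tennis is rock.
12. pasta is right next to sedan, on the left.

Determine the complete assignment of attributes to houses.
Solution:

House | Food | Music | Sport | Vehicle | Color
----------------------------------------------
  1   | sushi | rock | tennis | van | blue
  2   | pizza | pop | golf | truck | green
  3   | pasta | classical | soccer | coupe | red
  4   | tacos | jazz | swimming | sedan | yellow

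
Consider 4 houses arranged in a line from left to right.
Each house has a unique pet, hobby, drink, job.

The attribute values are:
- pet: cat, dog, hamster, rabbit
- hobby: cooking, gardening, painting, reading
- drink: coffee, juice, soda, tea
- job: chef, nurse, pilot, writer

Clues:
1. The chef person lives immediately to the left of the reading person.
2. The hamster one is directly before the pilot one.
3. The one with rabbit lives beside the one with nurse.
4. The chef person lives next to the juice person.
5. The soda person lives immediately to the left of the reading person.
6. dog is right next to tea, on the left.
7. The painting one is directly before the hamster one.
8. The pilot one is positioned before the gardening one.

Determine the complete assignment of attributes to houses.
Solution:

House | Pet | Hobby | Drink | Job
---------------------------------
  1   | rabbit | painting | soda | chef
  2   | hamster | reading | juice | nurse
  3   | dog | cooking | coffee | pilot
  4   | cat | gardening | tea | writer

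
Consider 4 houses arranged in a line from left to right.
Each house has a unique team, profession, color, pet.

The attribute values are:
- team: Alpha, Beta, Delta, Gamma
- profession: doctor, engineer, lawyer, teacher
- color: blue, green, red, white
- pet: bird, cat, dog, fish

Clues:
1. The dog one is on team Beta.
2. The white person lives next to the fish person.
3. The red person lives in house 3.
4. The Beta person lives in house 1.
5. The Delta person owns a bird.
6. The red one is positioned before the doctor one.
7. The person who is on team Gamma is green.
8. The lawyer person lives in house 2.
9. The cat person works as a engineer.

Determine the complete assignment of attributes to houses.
Solution:

House | Team | Profession | Color | Pet
---------------------------------------
  1   | Beta | teacher | white | dog
  2   | Gamma | lawyer | green | fish
  3   | Alpha | engineer | red | cat
  4   | Delta | doctor | blue | bird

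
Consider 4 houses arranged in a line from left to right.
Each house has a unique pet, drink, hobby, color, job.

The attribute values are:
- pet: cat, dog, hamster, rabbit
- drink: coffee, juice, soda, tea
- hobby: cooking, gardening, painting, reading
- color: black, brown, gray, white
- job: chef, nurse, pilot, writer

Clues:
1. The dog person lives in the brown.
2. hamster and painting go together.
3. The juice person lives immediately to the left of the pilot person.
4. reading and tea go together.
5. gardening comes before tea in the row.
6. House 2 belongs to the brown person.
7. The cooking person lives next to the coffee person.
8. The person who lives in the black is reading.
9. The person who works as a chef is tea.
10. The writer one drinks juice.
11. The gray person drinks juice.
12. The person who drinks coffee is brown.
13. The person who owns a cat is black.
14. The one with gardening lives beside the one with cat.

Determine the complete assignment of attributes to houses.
Solution:

House | Pet | Drink | Hobby | Color | Job
-----------------------------------------
  1   | rabbit | juice | cooking | gray | writer
  2   | dog | coffee | gardening | brown | pilot
  3   | cat | tea | reading | black | chef
  4   | hamster | soda | painting | white | nurse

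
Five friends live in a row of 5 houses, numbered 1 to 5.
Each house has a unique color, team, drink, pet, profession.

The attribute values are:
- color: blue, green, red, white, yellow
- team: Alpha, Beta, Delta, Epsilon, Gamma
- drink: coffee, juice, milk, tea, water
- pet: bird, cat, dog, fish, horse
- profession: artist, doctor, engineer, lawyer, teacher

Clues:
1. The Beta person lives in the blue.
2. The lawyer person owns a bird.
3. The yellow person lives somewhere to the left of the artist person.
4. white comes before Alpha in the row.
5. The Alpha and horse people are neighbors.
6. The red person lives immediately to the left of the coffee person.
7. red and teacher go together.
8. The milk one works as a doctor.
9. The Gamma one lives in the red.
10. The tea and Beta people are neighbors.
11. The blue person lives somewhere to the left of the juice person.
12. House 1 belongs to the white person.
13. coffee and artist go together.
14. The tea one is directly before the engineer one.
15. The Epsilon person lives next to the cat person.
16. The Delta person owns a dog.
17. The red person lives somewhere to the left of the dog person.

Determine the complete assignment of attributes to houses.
Solution:

House | Color | Team | Drink | Pet | Profession
-----------------------------------------------
  1   | white | Epsilon | tea | bird | lawyer
  2   | blue | Beta | water | cat | engineer
  3   | yellow | Alpha | milk | fish | doctor
  4   | red | Gamma | juice | horse | teacher
  5   | green | Delta | coffee | dog | artist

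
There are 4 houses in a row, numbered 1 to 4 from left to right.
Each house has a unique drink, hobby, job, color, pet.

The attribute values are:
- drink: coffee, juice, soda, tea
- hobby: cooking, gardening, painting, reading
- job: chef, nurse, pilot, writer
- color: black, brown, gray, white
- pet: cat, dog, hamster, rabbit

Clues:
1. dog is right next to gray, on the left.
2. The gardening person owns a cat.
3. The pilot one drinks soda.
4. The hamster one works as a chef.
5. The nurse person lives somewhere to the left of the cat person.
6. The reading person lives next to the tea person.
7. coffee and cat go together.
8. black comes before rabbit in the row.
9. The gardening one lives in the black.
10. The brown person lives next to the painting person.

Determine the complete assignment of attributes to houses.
Solution:

House | Drink | Hobby | Job | Color | Pet
-----------------------------------------
  1   | juice | reading | nurse | brown | dog
  2   | tea | painting | chef | gray | hamster
  3   | coffee | gardening | writer | black | cat
  4   | soda | cooking | pilot | white | rabbit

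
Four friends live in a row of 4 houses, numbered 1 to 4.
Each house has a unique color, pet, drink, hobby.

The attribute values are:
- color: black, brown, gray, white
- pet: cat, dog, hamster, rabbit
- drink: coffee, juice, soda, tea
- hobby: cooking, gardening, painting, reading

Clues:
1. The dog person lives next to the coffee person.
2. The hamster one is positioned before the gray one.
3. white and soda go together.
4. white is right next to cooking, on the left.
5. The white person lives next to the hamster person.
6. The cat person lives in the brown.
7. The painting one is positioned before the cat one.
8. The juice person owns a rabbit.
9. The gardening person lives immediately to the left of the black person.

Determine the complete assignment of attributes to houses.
Solution:

House | Color | Pet | Drink | Hobby
-----------------------------------
  1   | white | dog | soda | gardening
  2   | black | hamster | coffee | cooking
  3   | gray | rabbit | juice | painting
  4   | brown | cat | tea | reading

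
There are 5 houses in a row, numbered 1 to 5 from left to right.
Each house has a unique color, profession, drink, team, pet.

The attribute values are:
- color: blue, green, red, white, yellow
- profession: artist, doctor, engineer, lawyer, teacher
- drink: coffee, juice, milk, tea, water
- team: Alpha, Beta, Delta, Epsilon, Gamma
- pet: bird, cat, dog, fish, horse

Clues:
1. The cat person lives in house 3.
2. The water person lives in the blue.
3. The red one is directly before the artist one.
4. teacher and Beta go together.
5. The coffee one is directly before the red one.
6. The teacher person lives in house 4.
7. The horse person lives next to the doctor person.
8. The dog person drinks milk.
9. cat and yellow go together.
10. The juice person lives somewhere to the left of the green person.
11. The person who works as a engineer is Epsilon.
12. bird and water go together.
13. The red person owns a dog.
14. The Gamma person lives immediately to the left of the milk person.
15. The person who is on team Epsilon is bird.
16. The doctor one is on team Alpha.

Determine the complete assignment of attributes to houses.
Solution:

House | Color | Profession | Drink | Team | Pet
-----------------------------------------------
  1   | white | lawyer | coffee | Gamma | horse
  2   | red | doctor | milk | Alpha | dog
  3   | yellow | artist | juice | Delta | cat
  4   | green | teacher | tea | Beta | fish
  5   | blue | engineer | water | Epsilon | bird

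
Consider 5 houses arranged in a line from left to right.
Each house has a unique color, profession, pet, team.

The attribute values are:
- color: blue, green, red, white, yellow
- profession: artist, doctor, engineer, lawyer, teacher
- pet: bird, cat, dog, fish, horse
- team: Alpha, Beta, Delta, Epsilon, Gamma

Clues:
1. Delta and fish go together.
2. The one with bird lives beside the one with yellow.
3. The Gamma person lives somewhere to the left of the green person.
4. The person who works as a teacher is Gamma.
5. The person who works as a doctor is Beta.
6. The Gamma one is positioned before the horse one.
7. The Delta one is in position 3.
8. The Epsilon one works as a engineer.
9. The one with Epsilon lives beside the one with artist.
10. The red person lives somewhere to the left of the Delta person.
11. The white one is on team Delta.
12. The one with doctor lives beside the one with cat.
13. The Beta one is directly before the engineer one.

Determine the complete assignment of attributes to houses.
Solution:

House | Color | Profession | Pet | Team
---------------------------------------
  1   | red | doctor | bird | Beta
  2   | yellow | engineer | cat | Epsilon
  3   | white | artist | fish | Delta
  4   | blue | teacher | dog | Gamma
  5   | green | lawyer | horse | Alpha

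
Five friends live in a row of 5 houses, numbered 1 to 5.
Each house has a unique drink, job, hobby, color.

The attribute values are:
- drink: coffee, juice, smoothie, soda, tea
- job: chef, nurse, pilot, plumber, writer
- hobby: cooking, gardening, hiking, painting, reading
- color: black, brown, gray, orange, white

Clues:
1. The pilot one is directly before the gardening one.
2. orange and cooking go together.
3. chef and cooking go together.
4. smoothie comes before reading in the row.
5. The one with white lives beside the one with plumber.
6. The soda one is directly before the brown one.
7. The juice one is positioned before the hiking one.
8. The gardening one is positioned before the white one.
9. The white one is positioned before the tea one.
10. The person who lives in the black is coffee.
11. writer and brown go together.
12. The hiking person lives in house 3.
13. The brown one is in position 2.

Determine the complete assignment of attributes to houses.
Solution:

House | Drink | Job | Hobby | Color
-----------------------------------
  1   | soda | pilot | painting | gray
  2   | juice | writer | gardening | brown
  3   | smoothie | nurse | hiking | white
  4   | coffee | plumber | reading | black
  5   | tea | chef | cooking | orange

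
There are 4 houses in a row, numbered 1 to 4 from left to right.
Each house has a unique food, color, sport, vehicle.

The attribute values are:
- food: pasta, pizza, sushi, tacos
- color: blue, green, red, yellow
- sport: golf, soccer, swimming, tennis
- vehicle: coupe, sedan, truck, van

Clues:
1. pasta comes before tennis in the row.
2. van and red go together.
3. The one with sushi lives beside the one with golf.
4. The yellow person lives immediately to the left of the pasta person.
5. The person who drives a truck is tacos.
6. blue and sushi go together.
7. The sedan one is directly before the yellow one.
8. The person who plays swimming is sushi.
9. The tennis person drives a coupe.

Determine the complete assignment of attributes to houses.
Solution:

House | Food | Color | Sport | Vehicle
--------------------------------------
  1   | sushi | blue | swimming | sedan
  2   | tacos | yellow | golf | truck
  3   | pasta | red | soccer | van
  4   | pizza | green | tennis | coupe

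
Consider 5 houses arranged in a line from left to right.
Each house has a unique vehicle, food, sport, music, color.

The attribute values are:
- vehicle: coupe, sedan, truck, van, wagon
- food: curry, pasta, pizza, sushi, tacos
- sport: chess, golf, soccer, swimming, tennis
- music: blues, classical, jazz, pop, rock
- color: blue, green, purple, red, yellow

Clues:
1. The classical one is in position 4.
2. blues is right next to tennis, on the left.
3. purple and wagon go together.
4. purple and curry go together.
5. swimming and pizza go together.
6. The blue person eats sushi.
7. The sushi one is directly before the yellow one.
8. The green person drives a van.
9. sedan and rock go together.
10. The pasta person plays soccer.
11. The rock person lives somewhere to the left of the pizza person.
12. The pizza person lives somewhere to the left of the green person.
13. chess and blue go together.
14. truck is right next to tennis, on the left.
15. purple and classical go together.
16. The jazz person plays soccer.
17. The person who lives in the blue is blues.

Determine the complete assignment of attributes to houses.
Solution:

House | Vehicle | Food | Sport | Music | Color
----------------------------------------------
  1   | truck | sushi | chess | blues | blue
  2   | sedan | tacos | tennis | rock | yellow
  3   | coupe | pizza | swimming | pop | red
  4   | wagon | curry | golf | classical | purple
  5   | van | pasta | soccer | jazz | green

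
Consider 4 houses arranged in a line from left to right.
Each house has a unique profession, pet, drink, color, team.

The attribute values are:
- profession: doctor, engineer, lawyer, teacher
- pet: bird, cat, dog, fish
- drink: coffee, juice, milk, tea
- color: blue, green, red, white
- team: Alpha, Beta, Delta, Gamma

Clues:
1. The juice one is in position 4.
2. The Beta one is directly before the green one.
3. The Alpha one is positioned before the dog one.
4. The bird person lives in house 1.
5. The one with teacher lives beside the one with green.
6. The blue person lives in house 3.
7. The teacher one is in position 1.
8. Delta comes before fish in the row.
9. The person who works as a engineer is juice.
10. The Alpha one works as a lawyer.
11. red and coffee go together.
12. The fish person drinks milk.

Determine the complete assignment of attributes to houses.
Solution:

House | Profession | Pet | Drink | Color | Team
-----------------------------------------------
  1   | teacher | bird | coffee | red | Beta
  2   | doctor | cat | tea | green | Delta
  3   | lawyer | fish | milk | blue | Alpha
  4   | engineer | dog | juice | white | Gamma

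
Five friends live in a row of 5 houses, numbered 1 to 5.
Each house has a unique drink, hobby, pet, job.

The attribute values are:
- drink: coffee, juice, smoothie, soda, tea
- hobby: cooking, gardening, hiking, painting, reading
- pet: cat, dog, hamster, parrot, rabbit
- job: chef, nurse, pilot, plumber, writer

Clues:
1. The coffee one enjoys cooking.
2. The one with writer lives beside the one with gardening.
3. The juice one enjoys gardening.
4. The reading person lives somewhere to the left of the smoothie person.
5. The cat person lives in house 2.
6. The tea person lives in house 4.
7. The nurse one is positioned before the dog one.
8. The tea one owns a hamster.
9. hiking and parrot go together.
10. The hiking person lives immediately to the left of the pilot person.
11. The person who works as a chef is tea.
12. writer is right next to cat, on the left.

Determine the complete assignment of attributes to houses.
Solution:

House | Drink | Hobby | Pet | Job
---------------------------------
  1   | soda | hiking | parrot | writer
  2   | juice | gardening | cat | pilot
  3   | coffee | cooking | rabbit | nurse
  4   | tea | reading | hamster | chef
  5   | smoothie | painting | dog | plumber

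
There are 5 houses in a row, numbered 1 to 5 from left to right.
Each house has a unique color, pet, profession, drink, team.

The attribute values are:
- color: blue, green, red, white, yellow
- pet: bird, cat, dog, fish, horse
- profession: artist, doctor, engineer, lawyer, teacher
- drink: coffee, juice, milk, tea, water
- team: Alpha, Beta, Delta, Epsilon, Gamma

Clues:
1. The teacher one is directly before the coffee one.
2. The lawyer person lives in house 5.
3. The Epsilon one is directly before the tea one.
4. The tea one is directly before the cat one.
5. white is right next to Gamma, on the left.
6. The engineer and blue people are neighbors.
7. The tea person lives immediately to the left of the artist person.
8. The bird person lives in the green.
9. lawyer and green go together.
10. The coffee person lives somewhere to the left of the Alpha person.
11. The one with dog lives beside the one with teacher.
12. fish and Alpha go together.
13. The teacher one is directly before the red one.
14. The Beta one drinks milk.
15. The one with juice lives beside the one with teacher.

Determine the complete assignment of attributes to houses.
Solution:

House | Color | Pet | Profession | Drink | Team
-----------------------------------------------
  1   | white | dog | engineer | juice | Epsilon
  2   | blue | horse | teacher | tea | Gamma
  3   | red | cat | artist | coffee | Delta
  4   | yellow | fish | doctor | water | Alpha
  5   | green | bird | lawyer | milk | Beta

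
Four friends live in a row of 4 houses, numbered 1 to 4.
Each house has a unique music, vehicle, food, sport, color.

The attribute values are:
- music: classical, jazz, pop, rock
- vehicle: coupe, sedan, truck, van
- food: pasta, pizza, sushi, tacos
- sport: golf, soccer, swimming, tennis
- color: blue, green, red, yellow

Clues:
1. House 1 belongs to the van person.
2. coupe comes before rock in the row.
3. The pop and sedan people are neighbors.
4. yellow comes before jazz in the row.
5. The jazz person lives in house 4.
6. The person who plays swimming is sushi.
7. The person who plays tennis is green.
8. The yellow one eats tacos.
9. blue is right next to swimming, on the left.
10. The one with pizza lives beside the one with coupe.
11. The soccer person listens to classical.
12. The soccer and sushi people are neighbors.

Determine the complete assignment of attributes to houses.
Solution:

House | Music | Vehicle | Food | Sport | Color
----------------------------------------------
  1   | classical | van | pizza | soccer | blue
  2   | pop | coupe | sushi | swimming | red
  3   | rock | sedan | tacos | golf | yellow
  4   | jazz | truck | pasta | tennis | green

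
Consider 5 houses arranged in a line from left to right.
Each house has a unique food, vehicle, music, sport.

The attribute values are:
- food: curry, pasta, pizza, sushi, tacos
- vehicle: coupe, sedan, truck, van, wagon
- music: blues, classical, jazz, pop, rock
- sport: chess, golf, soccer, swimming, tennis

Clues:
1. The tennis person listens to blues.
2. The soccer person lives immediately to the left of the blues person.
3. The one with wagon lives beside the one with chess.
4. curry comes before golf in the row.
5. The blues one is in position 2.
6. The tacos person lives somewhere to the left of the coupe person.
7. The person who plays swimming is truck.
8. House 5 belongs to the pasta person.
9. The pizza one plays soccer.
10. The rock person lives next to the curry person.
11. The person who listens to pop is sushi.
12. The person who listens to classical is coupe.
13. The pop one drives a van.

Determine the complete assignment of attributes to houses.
Solution:

House | Food | Vehicle | Music | Sport
--------------------------------------
  1   | pizza | sedan | rock | soccer
  2   | curry | wagon | blues | tennis
  3   | sushi | van | pop | chess
  4   | tacos | truck | jazz | swimming
  5   | pasta | coupe | classical | golf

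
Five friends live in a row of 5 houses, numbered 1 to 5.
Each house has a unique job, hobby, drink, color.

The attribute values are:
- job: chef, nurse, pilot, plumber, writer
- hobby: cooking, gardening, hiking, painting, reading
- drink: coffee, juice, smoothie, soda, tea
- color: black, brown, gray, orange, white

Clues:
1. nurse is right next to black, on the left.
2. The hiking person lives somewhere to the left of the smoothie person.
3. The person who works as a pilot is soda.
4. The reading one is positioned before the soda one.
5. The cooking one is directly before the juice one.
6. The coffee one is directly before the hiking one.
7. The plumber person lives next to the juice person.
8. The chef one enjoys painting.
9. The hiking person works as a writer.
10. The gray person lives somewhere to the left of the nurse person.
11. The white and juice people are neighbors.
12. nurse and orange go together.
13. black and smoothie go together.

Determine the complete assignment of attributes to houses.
Solution:

House | Job | Hobby | Drink | Color
-----------------------------------
  1   | plumber | cooking | coffee | white
  2   | writer | hiking | juice | gray
  3   | nurse | reading | tea | orange
  4   | chef | painting | smoothie | black
  5   | pilot | gardening | soda | brown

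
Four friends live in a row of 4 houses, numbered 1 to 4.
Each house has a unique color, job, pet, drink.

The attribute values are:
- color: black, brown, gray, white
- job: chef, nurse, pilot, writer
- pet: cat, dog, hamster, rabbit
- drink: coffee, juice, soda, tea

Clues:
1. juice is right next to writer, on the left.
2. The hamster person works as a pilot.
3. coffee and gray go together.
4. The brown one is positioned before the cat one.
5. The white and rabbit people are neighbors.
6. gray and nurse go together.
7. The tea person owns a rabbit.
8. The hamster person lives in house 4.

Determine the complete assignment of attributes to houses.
Solution:

House | Color | Job | Pet | Drink
---------------------------------
  1   | white | chef | dog | juice
  2   | brown | writer | rabbit | tea
  3   | gray | nurse | cat | coffee
  4   | black | pilot | hamster | soda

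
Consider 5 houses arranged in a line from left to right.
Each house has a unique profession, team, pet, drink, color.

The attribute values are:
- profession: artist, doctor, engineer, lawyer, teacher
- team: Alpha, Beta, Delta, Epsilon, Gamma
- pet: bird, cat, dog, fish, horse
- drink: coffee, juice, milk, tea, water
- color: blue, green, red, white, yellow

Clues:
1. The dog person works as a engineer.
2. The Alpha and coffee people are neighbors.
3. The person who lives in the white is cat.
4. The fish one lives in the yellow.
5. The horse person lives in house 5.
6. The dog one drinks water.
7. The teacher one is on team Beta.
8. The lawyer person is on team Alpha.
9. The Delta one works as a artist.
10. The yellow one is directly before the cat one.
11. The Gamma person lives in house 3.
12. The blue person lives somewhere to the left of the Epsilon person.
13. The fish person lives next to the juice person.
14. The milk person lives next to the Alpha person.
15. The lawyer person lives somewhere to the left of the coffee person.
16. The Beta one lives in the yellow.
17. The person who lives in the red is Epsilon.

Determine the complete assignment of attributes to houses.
Solution:

House | Profession | Team | Pet | Drink | Color
-----------------------------------------------
  1   | teacher | Beta | fish | milk | yellow
  2   | lawyer | Alpha | cat | juice | white
  3   | doctor | Gamma | bird | coffee | blue
  4   | engineer | Epsilon | dog | water | red
  5   | artist | Delta | horse | tea | green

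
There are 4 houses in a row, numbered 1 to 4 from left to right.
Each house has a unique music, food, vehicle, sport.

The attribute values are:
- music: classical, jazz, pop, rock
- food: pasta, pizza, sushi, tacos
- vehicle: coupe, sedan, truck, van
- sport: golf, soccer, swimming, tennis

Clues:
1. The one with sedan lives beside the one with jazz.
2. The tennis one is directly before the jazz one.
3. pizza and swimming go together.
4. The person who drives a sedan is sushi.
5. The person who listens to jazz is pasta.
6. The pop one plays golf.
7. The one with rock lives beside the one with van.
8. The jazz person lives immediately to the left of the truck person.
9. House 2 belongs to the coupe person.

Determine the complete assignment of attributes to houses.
Solution:

House | Music | Food | Vehicle | Sport
--------------------------------------
  1   | classical | sushi | sedan | tennis
  2   | jazz | pasta | coupe | soccer
  3   | rock | pizza | truck | swimming
  4   | pop | tacos | van | golf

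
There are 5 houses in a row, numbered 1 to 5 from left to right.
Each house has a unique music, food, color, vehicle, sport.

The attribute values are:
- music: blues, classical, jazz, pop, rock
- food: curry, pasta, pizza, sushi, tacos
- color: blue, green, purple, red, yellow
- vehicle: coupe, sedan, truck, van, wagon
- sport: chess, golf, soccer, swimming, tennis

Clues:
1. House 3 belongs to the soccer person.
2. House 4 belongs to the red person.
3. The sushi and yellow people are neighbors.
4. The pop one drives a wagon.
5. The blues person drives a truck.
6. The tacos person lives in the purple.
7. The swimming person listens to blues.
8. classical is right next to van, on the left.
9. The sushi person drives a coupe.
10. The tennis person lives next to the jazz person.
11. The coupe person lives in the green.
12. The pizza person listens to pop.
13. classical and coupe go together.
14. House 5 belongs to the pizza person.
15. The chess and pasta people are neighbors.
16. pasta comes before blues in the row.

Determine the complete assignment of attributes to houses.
Solution:

House | Music | Food | Color | Vehicle | Sport
----------------------------------------------
  1   | classical | sushi | green | coupe | chess
  2   | rock | pasta | yellow | van | tennis
  3   | jazz | tacos | purple | sedan | soccer
  4   | blues | curry | red | truck | swimming
  5   | pop | pizza | blue | wagon | golf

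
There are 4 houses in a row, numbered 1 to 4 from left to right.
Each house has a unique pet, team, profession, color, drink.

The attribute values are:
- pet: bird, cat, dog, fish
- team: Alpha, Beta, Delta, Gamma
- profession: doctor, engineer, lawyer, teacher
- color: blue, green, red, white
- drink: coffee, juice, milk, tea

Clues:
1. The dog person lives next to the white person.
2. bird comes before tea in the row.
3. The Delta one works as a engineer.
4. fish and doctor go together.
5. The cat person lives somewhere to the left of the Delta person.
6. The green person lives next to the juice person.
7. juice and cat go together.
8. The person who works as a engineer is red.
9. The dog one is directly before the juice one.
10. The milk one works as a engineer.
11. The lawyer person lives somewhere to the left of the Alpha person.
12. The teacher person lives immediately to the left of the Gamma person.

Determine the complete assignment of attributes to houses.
Solution:

House | Pet | Team | Profession | Color | Drink
-----------------------------------------------
  1   | dog | Beta | teacher | green | coffee
  2   | cat | Gamma | lawyer | white | juice
  3   | bird | Delta | engineer | red | milk
  4   | fish | Alpha | doctor | blue | tea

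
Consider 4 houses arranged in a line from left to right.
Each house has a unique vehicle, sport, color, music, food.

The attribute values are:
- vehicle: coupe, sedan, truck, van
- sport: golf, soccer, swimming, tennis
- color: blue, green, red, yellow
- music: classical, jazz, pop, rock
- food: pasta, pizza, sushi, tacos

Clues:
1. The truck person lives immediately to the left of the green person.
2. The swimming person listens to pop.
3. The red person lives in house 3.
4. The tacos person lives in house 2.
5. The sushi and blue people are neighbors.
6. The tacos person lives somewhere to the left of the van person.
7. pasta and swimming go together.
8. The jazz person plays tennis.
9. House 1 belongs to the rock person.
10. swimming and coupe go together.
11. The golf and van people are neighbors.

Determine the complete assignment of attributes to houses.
Solution:

House | Vehicle | Sport | Color | Music | Food
----------------------------------------------
  1   | truck | soccer | yellow | rock | pizza
  2   | sedan | golf | green | classical | tacos
  3   | van | tennis | red | jazz | sushi
  4   | coupe | swimming | blue | pop | pasta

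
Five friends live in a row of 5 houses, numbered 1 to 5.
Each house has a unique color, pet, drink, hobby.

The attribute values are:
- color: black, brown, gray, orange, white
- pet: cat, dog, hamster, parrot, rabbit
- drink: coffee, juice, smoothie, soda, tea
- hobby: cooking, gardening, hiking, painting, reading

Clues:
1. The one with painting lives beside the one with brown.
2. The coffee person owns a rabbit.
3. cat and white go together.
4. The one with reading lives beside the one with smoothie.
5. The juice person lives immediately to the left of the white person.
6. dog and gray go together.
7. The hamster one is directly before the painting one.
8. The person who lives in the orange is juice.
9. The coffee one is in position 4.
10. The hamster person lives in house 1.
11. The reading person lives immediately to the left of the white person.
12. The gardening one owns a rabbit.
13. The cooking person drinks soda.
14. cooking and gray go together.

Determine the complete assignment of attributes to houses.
Solution:

House | Color | Pet | Drink | Hobby
-----------------------------------
  1   | orange | hamster | juice | reading
  2   | white | cat | smoothie | painting
  3   | brown | parrot | tea | hiking
  4   | black | rabbit | coffee | gardening
  5   | gray | dog | soda | cooking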